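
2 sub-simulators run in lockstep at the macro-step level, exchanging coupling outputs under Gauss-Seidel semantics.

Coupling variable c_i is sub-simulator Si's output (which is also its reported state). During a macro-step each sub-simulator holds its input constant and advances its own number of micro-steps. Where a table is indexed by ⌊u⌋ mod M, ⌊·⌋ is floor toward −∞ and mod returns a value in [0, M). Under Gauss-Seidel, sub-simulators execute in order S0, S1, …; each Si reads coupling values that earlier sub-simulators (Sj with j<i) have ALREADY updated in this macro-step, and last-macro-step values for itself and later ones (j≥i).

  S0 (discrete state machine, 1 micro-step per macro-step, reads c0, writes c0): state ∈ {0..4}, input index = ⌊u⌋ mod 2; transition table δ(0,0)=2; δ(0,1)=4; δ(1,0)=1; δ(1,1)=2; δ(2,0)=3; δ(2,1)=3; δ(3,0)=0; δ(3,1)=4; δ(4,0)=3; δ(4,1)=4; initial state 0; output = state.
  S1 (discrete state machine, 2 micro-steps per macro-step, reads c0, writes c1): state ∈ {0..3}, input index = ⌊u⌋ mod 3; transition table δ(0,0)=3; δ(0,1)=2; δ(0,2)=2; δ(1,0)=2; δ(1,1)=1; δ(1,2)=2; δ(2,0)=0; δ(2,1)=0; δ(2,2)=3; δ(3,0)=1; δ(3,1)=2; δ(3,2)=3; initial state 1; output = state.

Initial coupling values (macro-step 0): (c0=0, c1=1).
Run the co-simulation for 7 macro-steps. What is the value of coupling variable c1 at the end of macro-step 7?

macro 1: S0 reads c0=0 → after 1×micro: 2; S1 reads c0=2 → after 2×micro: 3 ⇒ (c0=2, c1=3)
macro 2: S0 reads c0=2 → after 1×micro: 3; S1 reads c0=3 → after 2×micro: 2 ⇒ (c0=3, c1=2)
macro 3: S0 reads c0=3 → after 1×micro: 4; S1 reads c0=4 → after 2×micro: 2 ⇒ (c0=4, c1=2)
macro 4: S0 reads c0=4 → after 1×micro: 3; S1 reads c0=3 → after 2×micro: 3 ⇒ (c0=3, c1=3)
macro 5: S0 reads c0=3 → after 1×micro: 4; S1 reads c0=4 → after 2×micro: 0 ⇒ (c0=4, c1=0)
macro 6: S0 reads c0=4 → after 1×micro: 3; S1 reads c0=3 → after 2×micro: 1 ⇒ (c0=3, c1=1)
macro 7: S0 reads c0=3 → after 1×micro: 4; S1 reads c0=4 → after 2×micro: 1 ⇒ (c0=4, c1=1)

c1 at macro-step 7 = 1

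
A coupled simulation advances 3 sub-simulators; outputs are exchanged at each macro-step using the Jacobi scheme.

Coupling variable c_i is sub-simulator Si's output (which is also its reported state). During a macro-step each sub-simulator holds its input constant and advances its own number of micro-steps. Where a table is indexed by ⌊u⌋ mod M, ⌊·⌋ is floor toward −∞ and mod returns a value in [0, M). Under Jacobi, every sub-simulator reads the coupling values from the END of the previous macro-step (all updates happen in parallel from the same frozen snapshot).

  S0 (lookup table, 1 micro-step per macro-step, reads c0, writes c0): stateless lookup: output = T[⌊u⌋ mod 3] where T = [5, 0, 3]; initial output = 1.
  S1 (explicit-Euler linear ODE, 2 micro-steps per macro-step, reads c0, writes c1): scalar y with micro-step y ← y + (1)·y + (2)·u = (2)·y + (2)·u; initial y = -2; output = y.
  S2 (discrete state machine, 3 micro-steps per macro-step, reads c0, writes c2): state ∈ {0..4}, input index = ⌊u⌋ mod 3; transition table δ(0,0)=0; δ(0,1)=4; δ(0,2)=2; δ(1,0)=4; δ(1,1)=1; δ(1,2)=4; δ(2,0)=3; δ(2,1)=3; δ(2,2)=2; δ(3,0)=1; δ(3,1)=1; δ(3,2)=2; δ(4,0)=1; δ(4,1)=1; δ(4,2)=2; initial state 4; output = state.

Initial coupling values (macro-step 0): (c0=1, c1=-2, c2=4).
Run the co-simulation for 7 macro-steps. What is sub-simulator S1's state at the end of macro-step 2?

macro 1: S0 reads c0=1 → after 1×micro: 0; S1 reads c0=1 → after 2×micro: -2; S2 reads c0=1 → after 3×micro: 1 ⇒ (c0=0, c1=-2, c2=1)
macro 2: S0 reads c0=0 → after 1×micro: 5; S1 reads c0=0 → after 2×micro: -8; S2 reads c0=0 → after 3×micro: 4 ⇒ (c0=5, c1=-8, c2=4)
macro 3: S0 reads c0=5 → after 1×micro: 3; S1 reads c0=5 → after 2×micro: -2; S2 reads c0=5 → after 3×micro: 2 ⇒ (c0=3, c1=-2, c2=2)
macro 4: S0 reads c0=3 → after 1×micro: 5; S1 reads c0=3 → after 2×micro: 10; S2 reads c0=3 → after 3×micro: 4 ⇒ (c0=5, c1=10, c2=4)
macro 5: S0 reads c0=5 → after 1×micro: 3; S1 reads c0=5 → after 2×micro: 70; S2 reads c0=5 → after 3×micro: 2 ⇒ (c0=3, c1=70, c2=2)
macro 6: S0 reads c0=3 → after 1×micro: 5; S1 reads c0=3 → after 2×micro: 298; S2 reads c0=3 → after 3×micro: 4 ⇒ (c0=5, c1=298, c2=4)
macro 7: S0 reads c0=5 → after 1×micro: 3; S1 reads c0=5 → after 2×micro: 1222; S2 reads c0=5 → after 3×micro: 2 ⇒ (c0=3, c1=1222, c2=2)

S1 state at macro-step 2 = -8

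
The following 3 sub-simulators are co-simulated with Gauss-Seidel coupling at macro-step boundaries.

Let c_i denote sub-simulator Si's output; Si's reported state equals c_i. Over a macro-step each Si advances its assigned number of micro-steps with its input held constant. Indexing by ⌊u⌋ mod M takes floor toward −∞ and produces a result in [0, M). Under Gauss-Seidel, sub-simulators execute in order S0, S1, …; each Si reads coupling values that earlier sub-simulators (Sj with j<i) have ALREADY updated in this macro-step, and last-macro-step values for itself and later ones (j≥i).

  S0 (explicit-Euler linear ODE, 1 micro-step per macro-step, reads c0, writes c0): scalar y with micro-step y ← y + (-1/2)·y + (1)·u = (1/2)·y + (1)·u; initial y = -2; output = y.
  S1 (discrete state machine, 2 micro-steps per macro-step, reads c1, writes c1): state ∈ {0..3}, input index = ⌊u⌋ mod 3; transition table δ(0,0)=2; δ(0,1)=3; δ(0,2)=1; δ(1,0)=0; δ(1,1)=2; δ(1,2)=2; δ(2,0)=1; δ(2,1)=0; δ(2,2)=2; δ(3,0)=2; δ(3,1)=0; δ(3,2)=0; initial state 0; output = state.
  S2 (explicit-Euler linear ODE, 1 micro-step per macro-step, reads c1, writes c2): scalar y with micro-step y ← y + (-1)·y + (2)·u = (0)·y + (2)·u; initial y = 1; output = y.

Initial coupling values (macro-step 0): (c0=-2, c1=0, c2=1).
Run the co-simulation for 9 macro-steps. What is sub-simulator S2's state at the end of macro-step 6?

macro 1: S0 reads c0=-2 → after 1×micro: -3; S1 reads c1=0 → after 2×micro: 1; S2 reads c1=1 → after 1×micro: 2 ⇒ (c0=-3, c1=1, c2=2)
macro 2: S0 reads c0=-3 → after 1×micro: -9/2; S1 reads c1=1 → after 2×micro: 0; S2 reads c1=0 → after 1×micro: 0 ⇒ (c0=-9/2, c1=0, c2=0)
macro 3: S0 reads c0=-9/2 → after 1×micro: -27/4; S1 reads c1=0 → after 2×micro: 1; S2 reads c1=1 → after 1×micro: 2 ⇒ (c0=-27/4, c1=1, c2=2)
macro 4: S0 reads c0=-27/4 → after 1×micro: -81/8; S1 reads c1=1 → after 2×micro: 0; S2 reads c1=0 → after 1×micro: 0 ⇒ (c0=-81/8, c1=0, c2=0)
macro 5: S0 reads c0=-81/8 → after 1×micro: -243/16; S1 reads c1=0 → after 2×micro: 1; S2 reads c1=1 → after 1×micro: 2 ⇒ (c0=-243/16, c1=1, c2=2)
macro 6: S0 reads c0=-243/16 → after 1×micro: -729/32; S1 reads c1=1 → after 2×micro: 0; S2 reads c1=0 → after 1×micro: 0 ⇒ (c0=-729/32, c1=0, c2=0)
macro 7: S0 reads c0=-729/32 → after 1×micro: -2187/64; S1 reads c1=0 → after 2×micro: 1; S2 reads c1=1 → after 1×micro: 2 ⇒ (c0=-2187/64, c1=1, c2=2)
macro 8: S0 reads c0=-2187/64 → after 1×micro: -6561/128; S1 reads c1=1 → after 2×micro: 0; S2 reads c1=0 → after 1×micro: 0 ⇒ (c0=-6561/128, c1=0, c2=0)
macro 9: S0 reads c0=-6561/128 → after 1×micro: -19683/256; S1 reads c1=0 → after 2×micro: 1; S2 reads c1=1 → after 1×micro: 2 ⇒ (c0=-19683/256, c1=1, c2=2)

S2 state at macro-step 6 = 0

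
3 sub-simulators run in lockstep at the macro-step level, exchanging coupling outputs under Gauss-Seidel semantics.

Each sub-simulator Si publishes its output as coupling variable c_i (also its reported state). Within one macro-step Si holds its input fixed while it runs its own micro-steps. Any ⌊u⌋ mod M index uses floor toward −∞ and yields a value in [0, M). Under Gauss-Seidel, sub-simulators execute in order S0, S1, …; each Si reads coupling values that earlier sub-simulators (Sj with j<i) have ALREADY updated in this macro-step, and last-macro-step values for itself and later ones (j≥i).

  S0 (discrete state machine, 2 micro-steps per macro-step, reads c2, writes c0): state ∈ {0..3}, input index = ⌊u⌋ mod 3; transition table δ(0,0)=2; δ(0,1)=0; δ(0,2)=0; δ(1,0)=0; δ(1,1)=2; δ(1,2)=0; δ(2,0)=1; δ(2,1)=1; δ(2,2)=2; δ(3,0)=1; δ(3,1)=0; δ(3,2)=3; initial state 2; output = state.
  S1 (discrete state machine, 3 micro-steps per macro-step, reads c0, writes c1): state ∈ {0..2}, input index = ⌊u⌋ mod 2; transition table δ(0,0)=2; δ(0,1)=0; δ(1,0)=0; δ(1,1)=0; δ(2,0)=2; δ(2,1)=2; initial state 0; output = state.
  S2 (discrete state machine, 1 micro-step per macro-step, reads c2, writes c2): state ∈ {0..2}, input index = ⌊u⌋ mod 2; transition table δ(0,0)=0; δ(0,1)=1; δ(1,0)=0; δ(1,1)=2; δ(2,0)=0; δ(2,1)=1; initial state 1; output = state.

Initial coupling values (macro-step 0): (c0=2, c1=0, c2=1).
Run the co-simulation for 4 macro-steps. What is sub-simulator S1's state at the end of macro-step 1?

S1 state at macro-step 1 = 2

macro 1: S0 reads c2=1 → after 2×micro: 2; S1 reads c0=2 → after 3×micro: 2; S2 reads c2=1 → after 1×micro: 2 ⇒ (c0=2, c1=2, c2=2)
macro 2: S0 reads c2=2 → after 2×micro: 2; S1 reads c0=2 → after 3×micro: 2; S2 reads c2=2 → after 1×micro: 0 ⇒ (c0=2, c1=2, c2=0)
macro 3: S0 reads c2=0 → after 2×micro: 0; S1 reads c0=0 → after 3×micro: 2; S2 reads c2=0 → after 1×micro: 0 ⇒ (c0=0, c1=2, c2=0)
macro 4: S0 reads c2=0 → after 2×micro: 1; S1 reads c0=1 → after 3×micro: 2; S2 reads c2=0 → after 1×micro: 0 ⇒ (c0=1, c1=2, c2=0)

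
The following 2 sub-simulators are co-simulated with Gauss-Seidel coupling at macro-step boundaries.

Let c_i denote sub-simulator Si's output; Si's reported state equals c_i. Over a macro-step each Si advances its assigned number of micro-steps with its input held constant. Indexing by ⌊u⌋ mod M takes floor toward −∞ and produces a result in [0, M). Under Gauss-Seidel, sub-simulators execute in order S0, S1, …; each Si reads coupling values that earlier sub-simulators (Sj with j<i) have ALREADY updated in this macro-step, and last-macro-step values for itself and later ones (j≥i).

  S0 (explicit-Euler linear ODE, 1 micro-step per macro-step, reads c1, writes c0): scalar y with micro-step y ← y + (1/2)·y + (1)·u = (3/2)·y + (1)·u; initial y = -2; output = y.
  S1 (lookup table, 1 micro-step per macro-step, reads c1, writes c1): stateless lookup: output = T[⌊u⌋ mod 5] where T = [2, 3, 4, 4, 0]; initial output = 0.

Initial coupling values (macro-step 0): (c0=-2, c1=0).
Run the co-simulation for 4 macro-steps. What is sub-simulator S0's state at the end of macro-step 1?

S0 state at macro-step 1 = -3

macro 1: S0 reads c1=0 → after 1×micro: -3; S1 reads c1=0 → after 1×micro: 2 ⇒ (c0=-3, c1=2)
macro 2: S0 reads c1=2 → after 1×micro: -5/2; S1 reads c1=2 → after 1×micro: 4 ⇒ (c0=-5/2, c1=4)
macro 3: S0 reads c1=4 → after 1×micro: 1/4; S1 reads c1=4 → after 1×micro: 0 ⇒ (c0=1/4, c1=0)
macro 4: S0 reads c1=0 → after 1×micro: 3/8; S1 reads c1=0 → after 1×micro: 2 ⇒ (c0=3/8, c1=2)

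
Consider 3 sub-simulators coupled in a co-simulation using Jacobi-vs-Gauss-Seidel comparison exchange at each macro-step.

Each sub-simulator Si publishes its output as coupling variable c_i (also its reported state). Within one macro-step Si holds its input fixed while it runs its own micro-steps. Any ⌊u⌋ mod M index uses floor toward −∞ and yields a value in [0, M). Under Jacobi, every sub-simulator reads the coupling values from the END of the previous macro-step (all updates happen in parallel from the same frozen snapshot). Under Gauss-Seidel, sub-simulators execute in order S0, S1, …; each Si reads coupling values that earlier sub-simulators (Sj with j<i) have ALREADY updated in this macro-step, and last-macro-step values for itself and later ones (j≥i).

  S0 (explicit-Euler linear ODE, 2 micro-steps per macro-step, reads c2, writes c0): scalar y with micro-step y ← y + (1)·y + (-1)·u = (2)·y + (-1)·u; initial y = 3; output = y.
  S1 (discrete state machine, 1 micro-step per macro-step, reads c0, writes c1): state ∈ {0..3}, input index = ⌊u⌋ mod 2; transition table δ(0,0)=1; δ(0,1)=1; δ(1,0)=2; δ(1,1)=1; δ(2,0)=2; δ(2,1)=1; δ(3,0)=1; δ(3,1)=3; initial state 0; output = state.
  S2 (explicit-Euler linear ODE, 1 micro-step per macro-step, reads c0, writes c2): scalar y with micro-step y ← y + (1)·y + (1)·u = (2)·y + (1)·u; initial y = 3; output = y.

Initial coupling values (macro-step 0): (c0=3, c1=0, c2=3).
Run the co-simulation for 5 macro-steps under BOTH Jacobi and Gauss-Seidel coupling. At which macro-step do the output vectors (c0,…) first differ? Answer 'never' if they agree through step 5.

first divergence at macro-step: 2

[Jacobi] macro 1: S0 reads c2=3 → after 2×micro: 3; S1 reads c0=3 → after 1×micro: 1; S2 reads c0=3 → after 1×micro: 9 ⇒ (c0=3, c1=1, c2=9)
[Jacobi] macro 2: S0 reads c2=9 → after 2×micro: -15; S1 reads c0=3 → after 1×micro: 1; S2 reads c0=3 → after 1×micro: 21 ⇒ (c0=-15, c1=1, c2=21)
[Jacobi] macro 3: S0 reads c2=21 → after 2×micro: -123; S1 reads c0=-15 → after 1×micro: 1; S2 reads c0=-15 → after 1×micro: 27 ⇒ (c0=-123, c1=1, c2=27)
[Jacobi] macro 4: S0 reads c2=27 → after 2×micro: -573; S1 reads c0=-123 → after 1×micro: 1; S2 reads c0=-123 → after 1×micro: -69 ⇒ (c0=-573, c1=1, c2=-69)
[Jacobi] macro 5: S0 reads c2=-69 → after 2×micro: -2085; S1 reads c0=-573 → after 1×micro: 1; S2 reads c0=-573 → after 1×micro: -711 ⇒ (c0=-2085, c1=1, c2=-711)
[Gauss-Seidel] macro 1: S0 reads c2=3 → after 2×micro: 3; S1 reads c0=3 → after 1×micro: 1; S2 reads c0=3 → after 1×micro: 9 ⇒ (c0=3, c1=1, c2=9)
[Gauss-Seidel] macro 2: S0 reads c2=9 → after 2×micro: -15; S1 reads c0=-15 → after 1×micro: 1; S2 reads c0=-15 → after 1×micro: 3 ⇒ (c0=-15, c1=1, c2=3)
[Gauss-Seidel] macro 3: S0 reads c2=3 → after 2×micro: -69; S1 reads c0=-69 → after 1×micro: 1; S2 reads c0=-69 → after 1×micro: -63 ⇒ (c0=-69, c1=1, c2=-63)
[Gauss-Seidel] macro 4: S0 reads c2=-63 → after 2×micro: -87; S1 reads c0=-87 → after 1×micro: 1; S2 reads c0=-87 → after 1×micro: -213 ⇒ (c0=-87, c1=1, c2=-213)
[Gauss-Seidel] macro 5: S0 reads c2=-213 → after 2×micro: 291; S1 reads c0=291 → after 1×micro: 1; S2 reads c0=291 → after 1×micro: -135 ⇒ (c0=291, c1=1, c2=-135)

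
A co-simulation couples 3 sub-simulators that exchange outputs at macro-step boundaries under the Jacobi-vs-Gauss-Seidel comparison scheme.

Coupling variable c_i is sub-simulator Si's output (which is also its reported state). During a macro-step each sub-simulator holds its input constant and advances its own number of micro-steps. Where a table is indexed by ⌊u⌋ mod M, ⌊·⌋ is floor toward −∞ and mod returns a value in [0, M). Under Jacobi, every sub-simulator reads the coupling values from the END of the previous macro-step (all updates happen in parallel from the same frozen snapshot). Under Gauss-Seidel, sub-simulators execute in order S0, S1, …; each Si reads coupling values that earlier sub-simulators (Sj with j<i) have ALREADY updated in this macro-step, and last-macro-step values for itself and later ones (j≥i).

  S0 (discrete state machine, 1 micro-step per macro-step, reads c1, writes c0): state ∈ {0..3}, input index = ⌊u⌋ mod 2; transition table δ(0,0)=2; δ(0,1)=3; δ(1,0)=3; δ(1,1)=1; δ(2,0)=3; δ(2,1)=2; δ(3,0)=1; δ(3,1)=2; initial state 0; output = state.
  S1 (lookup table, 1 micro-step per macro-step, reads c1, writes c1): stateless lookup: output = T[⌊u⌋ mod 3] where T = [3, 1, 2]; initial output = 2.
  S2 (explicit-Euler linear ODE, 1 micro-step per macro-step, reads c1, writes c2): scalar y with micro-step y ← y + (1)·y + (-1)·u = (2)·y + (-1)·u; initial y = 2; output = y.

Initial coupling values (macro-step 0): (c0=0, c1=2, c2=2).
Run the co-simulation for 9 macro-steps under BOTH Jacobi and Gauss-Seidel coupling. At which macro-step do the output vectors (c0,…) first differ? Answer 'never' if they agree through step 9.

first divergence at macro-step: never

[Jacobi] macro 1: S0 reads c1=2 → after 1×micro: 2; S1 reads c1=2 → after 1×micro: 2; S2 reads c1=2 → after 1×micro: 2 ⇒ (c0=2, c1=2, c2=2)
[Jacobi] macro 2: S0 reads c1=2 → after 1×micro: 3; S1 reads c1=2 → after 1×micro: 2; S2 reads c1=2 → after 1×micro: 2 ⇒ (c0=3, c1=2, c2=2)
[Jacobi] macro 3: S0 reads c1=2 → after 1×micro: 1; S1 reads c1=2 → after 1×micro: 2; S2 reads c1=2 → after 1×micro: 2 ⇒ (c0=1, c1=2, c2=2)
[Jacobi] macro 4: S0 reads c1=2 → after 1×micro: 3; S1 reads c1=2 → after 1×micro: 2; S2 reads c1=2 → after 1×micro: 2 ⇒ (c0=3, c1=2, c2=2)
[Jacobi] macro 5: S0 reads c1=2 → after 1×micro: 1; S1 reads c1=2 → after 1×micro: 2; S2 reads c1=2 → after 1×micro: 2 ⇒ (c0=1, c1=2, c2=2)
[Jacobi] macro 6: S0 reads c1=2 → after 1×micro: 3; S1 reads c1=2 → after 1×micro: 2; S2 reads c1=2 → after 1×micro: 2 ⇒ (c0=3, c1=2, c2=2)
[Jacobi] macro 7: S0 reads c1=2 → after 1×micro: 1; S1 reads c1=2 → after 1×micro: 2; S2 reads c1=2 → after 1×micro: 2 ⇒ (c0=1, c1=2, c2=2)
[Jacobi] macro 8: S0 reads c1=2 → after 1×micro: 3; S1 reads c1=2 → after 1×micro: 2; S2 reads c1=2 → after 1×micro: 2 ⇒ (c0=3, c1=2, c2=2)
[Jacobi] macro 9: S0 reads c1=2 → after 1×micro: 1; S1 reads c1=2 → after 1×micro: 2; S2 reads c1=2 → after 1×micro: 2 ⇒ (c0=1, c1=2, c2=2)
[Gauss-Seidel] macro 1: S0 reads c1=2 → after 1×micro: 2; S1 reads c1=2 → after 1×micro: 2; S2 reads c1=2 → after 1×micro: 2 ⇒ (c0=2, c1=2, c2=2)
[Gauss-Seidel] macro 2: S0 reads c1=2 → after 1×micro: 3; S1 reads c1=2 → after 1×micro: 2; S2 reads c1=2 → after 1×micro: 2 ⇒ (c0=3, c1=2, c2=2)
[Gauss-Seidel] macro 3: S0 reads c1=2 → after 1×micro: 1; S1 reads c1=2 → after 1×micro: 2; S2 reads c1=2 → after 1×micro: 2 ⇒ (c0=1, c1=2, c2=2)
[Gauss-Seidel] macro 4: S0 reads c1=2 → after 1×micro: 3; S1 reads c1=2 → after 1×micro: 2; S2 reads c1=2 → after 1×micro: 2 ⇒ (c0=3, c1=2, c2=2)
[Gauss-Seidel] macro 5: S0 reads c1=2 → after 1×micro: 1; S1 reads c1=2 → after 1×micro: 2; S2 reads c1=2 → after 1×micro: 2 ⇒ (c0=1, c1=2, c2=2)
[Gauss-Seidel] macro 6: S0 reads c1=2 → after 1×micro: 3; S1 reads c1=2 → after 1×micro: 2; S2 reads c1=2 → after 1×micro: 2 ⇒ (c0=3, c1=2, c2=2)
[Gauss-Seidel] macro 7: S0 reads c1=2 → after 1×micro: 1; S1 reads c1=2 → after 1×micro: 2; S2 reads c1=2 → after 1×micro: 2 ⇒ (c0=1, c1=2, c2=2)
[Gauss-Seidel] macro 8: S0 reads c1=2 → after 1×micro: 3; S1 reads c1=2 → after 1×micro: 2; S2 reads c1=2 → after 1×micro: 2 ⇒ (c0=3, c1=2, c2=2)
[Gauss-Seidel] macro 9: S0 reads c1=2 → after 1×micro: 1; S1 reads c1=2 → after 1×micro: 2; S2 reads c1=2 → after 1×micro: 2 ⇒ (c0=1, c1=2, c2=2)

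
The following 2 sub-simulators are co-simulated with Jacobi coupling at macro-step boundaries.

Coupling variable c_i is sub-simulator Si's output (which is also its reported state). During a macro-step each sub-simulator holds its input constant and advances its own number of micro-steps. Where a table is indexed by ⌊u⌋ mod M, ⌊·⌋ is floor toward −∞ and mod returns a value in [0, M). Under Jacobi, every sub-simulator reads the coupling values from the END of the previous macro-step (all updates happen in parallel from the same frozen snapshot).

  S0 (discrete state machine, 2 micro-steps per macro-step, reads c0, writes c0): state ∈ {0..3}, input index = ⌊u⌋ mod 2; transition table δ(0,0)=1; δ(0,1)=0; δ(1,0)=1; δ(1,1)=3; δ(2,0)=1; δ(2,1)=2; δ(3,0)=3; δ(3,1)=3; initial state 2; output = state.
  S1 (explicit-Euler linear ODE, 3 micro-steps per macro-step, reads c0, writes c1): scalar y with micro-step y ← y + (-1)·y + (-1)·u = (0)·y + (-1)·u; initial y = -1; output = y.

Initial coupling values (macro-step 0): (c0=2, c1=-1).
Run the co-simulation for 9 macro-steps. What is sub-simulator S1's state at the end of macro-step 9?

macro 1: S0 reads c0=2 → after 2×micro: 1; S1 reads c0=2 → after 3×micro: -2 ⇒ (c0=1, c1=-2)
macro 2: S0 reads c0=1 → after 2×micro: 3; S1 reads c0=1 → after 3×micro: -1 ⇒ (c0=3, c1=-1)
macro 3: S0 reads c0=3 → after 2×micro: 3; S1 reads c0=3 → after 3×micro: -3 ⇒ (c0=3, c1=-3)
macro 4: S0 reads c0=3 → after 2×micro: 3; S1 reads c0=3 → after 3×micro: -3 ⇒ (c0=3, c1=-3)
macro 5: S0 reads c0=3 → after 2×micro: 3; S1 reads c0=3 → after 3×micro: -3 ⇒ (c0=3, c1=-3)
macro 6: S0 reads c0=3 → after 2×micro: 3; S1 reads c0=3 → after 3×micro: -3 ⇒ (c0=3, c1=-3)
macro 7: S0 reads c0=3 → after 2×micro: 3; S1 reads c0=3 → after 3×micro: -3 ⇒ (c0=3, c1=-3)
macro 8: S0 reads c0=3 → after 2×micro: 3; S1 reads c0=3 → after 3×micro: -3 ⇒ (c0=3, c1=-3)
macro 9: S0 reads c0=3 → after 2×micro: 3; S1 reads c0=3 → after 3×micro: -3 ⇒ (c0=3, c1=-3)

S1 state at macro-step 9 = -3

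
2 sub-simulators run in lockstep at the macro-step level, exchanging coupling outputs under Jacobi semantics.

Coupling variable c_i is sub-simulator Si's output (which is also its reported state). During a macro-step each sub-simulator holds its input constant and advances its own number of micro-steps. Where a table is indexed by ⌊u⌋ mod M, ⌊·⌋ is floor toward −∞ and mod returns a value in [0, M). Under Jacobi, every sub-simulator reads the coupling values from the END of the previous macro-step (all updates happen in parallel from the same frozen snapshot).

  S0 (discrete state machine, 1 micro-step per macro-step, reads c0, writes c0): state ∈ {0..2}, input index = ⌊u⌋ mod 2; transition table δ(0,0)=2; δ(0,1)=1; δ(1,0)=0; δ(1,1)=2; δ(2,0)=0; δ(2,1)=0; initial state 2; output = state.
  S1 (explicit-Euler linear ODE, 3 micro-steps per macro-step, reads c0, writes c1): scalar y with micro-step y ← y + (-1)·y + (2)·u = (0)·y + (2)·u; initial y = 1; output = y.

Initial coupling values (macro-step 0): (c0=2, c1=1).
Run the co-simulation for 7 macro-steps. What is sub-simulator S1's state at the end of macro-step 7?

S1 state at macro-step 7 = 4

macro 1: S0 reads c0=2 → after 1×micro: 0; S1 reads c0=2 → after 3×micro: 4 ⇒ (c0=0, c1=4)
macro 2: S0 reads c0=0 → after 1×micro: 2; S1 reads c0=0 → after 3×micro: 0 ⇒ (c0=2, c1=0)
macro 3: S0 reads c0=2 → after 1×micro: 0; S1 reads c0=2 → after 3×micro: 4 ⇒ (c0=0, c1=4)
macro 4: S0 reads c0=0 → after 1×micro: 2; S1 reads c0=0 → after 3×micro: 0 ⇒ (c0=2, c1=0)
macro 5: S0 reads c0=2 → after 1×micro: 0; S1 reads c0=2 → after 3×micro: 4 ⇒ (c0=0, c1=4)
macro 6: S0 reads c0=0 → after 1×micro: 2; S1 reads c0=0 → after 3×micro: 0 ⇒ (c0=2, c1=0)
macro 7: S0 reads c0=2 → after 1×micro: 0; S1 reads c0=2 → after 3×micro: 4 ⇒ (c0=0, c1=4)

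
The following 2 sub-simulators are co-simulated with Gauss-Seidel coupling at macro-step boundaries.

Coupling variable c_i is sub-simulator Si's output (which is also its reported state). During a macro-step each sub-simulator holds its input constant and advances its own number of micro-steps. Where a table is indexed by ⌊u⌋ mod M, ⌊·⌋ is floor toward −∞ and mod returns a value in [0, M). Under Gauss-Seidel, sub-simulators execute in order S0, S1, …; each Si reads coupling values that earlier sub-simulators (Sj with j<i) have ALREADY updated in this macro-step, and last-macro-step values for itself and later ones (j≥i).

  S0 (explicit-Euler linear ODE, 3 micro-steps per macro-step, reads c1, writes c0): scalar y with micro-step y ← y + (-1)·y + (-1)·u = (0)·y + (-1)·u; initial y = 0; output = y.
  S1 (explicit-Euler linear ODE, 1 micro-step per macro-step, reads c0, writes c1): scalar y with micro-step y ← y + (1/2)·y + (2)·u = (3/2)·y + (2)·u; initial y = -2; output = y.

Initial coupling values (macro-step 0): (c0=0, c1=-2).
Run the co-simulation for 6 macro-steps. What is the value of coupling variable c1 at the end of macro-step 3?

macro 1: S0 reads c1=-2 → after 3×micro: 2; S1 reads c0=2 → after 1×micro: 1 ⇒ (c0=2, c1=1)
macro 2: S0 reads c1=1 → after 3×micro: -1; S1 reads c0=-1 → after 1×micro: -1/2 ⇒ (c0=-1, c1=-1/2)
macro 3: S0 reads c1=-1/2 → after 3×micro: 1/2; S1 reads c0=1/2 → after 1×micro: 1/4 ⇒ (c0=1/2, c1=1/4)
macro 4: S0 reads c1=1/4 → after 3×micro: -1/4; S1 reads c0=-1/4 → after 1×micro: -1/8 ⇒ (c0=-1/4, c1=-1/8)
macro 5: S0 reads c1=-1/8 → after 3×micro: 1/8; S1 reads c0=1/8 → after 1×micro: 1/16 ⇒ (c0=1/8, c1=1/16)
macro 6: S0 reads c1=1/16 → after 3×micro: -1/16; S1 reads c0=-1/16 → after 1×micro: -1/32 ⇒ (c0=-1/16, c1=-1/32)

c1 at macro-step 3 = 1/4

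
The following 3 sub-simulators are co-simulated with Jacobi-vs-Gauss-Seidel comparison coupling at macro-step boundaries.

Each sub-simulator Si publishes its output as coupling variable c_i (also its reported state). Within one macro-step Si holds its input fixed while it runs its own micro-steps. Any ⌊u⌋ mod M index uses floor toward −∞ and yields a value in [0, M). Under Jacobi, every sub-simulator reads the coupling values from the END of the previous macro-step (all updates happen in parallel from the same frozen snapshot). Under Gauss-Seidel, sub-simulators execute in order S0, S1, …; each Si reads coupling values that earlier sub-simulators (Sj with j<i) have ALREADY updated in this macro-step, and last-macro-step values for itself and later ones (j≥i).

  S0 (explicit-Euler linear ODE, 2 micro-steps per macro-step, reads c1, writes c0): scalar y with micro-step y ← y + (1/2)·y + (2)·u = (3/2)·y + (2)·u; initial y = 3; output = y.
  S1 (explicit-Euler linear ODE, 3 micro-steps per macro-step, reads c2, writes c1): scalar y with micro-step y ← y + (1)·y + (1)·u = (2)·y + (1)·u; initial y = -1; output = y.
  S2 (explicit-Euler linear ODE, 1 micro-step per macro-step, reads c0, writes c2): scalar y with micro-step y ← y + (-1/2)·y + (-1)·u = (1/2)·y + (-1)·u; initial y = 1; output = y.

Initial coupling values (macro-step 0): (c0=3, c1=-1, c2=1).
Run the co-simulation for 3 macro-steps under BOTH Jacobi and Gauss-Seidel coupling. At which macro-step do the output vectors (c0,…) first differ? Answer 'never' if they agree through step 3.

first divergence at macro-step: 1

[Jacobi] macro 1: S0 reads c1=-1 → after 2×micro: 7/4; S1 reads c2=1 → after 3×micro: -1; S2 reads c0=3 → after 1×micro: -5/2 ⇒ (c0=7/4, c1=-1, c2=-5/2)
[Jacobi] macro 2: S0 reads c1=-1 → after 2×micro: -17/16; S1 reads c2=-5/2 → after 3×micro: -51/2; S2 reads c0=7/4 → after 1×micro: -3 ⇒ (c0=-17/16, c1=-51/2, c2=-3)
[Jacobi] macro 3: S0 reads c1=-51/2 → after 2×micro: -8313/64; S1 reads c2=-3 → after 3×micro: -225; S2 reads c0=-17/16 → after 1×micro: -7/16 ⇒ (c0=-8313/64, c1=-225, c2=-7/16)
[Gauss-Seidel] macro 1: S0 reads c1=-1 → after 2×micro: 7/4; S1 reads c2=1 → after 3×micro: -1; S2 reads c0=7/4 → after 1×micro: -5/4 ⇒ (c0=7/4, c1=-1, c2=-5/4)
[Gauss-Seidel] macro 2: S0 reads c1=-1 → after 2×micro: -17/16; S1 reads c2=-5/4 → after 3×micro: -67/4; S2 reads c0=-17/16 → after 1×micro: 7/16 ⇒ (c0=-17/16, c1=-67/4, c2=7/16)
[Gauss-Seidel] macro 3: S0 reads c1=-67/4 → after 2×micro: -5513/64; S1 reads c2=7/16 → after 3×micro: -2095/16; S2 reads c0=-5513/64 → after 1×micro: 5527/64 ⇒ (c0=-5513/64, c1=-2095/16, c2=5527/64)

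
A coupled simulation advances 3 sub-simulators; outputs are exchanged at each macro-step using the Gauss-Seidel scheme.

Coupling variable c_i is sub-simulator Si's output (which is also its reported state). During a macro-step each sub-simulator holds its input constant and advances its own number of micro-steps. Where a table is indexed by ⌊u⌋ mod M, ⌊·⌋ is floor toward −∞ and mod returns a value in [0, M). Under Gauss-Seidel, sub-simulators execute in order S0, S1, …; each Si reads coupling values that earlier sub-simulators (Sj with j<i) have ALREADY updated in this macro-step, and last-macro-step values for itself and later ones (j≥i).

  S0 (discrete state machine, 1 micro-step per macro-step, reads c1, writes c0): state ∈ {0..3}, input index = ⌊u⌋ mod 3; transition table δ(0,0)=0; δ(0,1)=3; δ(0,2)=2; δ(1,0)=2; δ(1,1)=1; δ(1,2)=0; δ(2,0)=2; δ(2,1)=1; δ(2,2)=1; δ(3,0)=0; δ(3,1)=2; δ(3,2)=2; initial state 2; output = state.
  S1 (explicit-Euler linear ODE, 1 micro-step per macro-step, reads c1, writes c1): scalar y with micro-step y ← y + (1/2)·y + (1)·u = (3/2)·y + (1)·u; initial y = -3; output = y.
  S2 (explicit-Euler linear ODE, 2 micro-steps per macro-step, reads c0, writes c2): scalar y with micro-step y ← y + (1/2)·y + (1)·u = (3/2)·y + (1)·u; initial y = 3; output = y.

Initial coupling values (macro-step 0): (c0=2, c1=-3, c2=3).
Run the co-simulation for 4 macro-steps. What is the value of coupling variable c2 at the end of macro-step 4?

macro 1: S0 reads c1=-3 → after 1×micro: 2; S1 reads c1=-3 → after 1×micro: -15/2; S2 reads c0=2 → after 2×micro: 47/4 ⇒ (c0=2, c1=-15/2, c2=47/4)
macro 2: S0 reads c1=-15/2 → after 1×micro: 1; S1 reads c1=-15/2 → after 1×micro: -75/4; S2 reads c0=1 → after 2×micro: 463/16 ⇒ (c0=1, c1=-75/4, c2=463/16)
macro 3: S0 reads c1=-75/4 → after 1×micro: 0; S1 reads c1=-75/4 → after 1×micro: -375/8; S2 reads c0=0 → after 2×micro: 4167/64 ⇒ (c0=0, c1=-375/8, c2=4167/64)
macro 4: S0 reads c1=-375/8 → after 1×micro: 3; S1 reads c1=-375/8 → after 1×micro: -1875/16; S2 reads c0=3 → after 2×micro: 39423/256 ⇒ (c0=3, c1=-1875/16, c2=39423/256)

c2 at macro-step 4 = 39423/256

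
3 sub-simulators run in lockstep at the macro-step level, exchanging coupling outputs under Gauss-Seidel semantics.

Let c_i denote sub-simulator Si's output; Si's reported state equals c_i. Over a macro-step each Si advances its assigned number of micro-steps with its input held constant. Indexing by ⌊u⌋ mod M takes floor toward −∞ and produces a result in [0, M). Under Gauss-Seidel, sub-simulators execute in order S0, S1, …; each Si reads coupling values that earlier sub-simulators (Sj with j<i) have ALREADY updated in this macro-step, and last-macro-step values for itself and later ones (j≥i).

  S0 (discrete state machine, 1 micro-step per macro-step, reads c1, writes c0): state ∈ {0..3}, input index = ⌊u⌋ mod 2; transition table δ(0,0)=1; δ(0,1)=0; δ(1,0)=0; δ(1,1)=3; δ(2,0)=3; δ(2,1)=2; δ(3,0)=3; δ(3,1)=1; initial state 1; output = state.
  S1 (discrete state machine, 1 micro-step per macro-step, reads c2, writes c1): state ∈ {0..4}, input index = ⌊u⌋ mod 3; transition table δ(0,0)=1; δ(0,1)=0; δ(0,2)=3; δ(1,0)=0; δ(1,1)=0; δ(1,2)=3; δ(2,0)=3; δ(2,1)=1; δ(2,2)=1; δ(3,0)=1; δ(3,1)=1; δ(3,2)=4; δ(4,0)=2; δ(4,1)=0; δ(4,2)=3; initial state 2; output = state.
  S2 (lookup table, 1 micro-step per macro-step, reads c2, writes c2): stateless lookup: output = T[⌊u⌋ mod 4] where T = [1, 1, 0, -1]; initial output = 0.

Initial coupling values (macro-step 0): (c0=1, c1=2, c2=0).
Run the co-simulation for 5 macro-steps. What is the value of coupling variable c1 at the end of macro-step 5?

macro 1: S0 reads c1=2 → after 1×micro: 0; S1 reads c2=0 → after 1×micro: 3; S2 reads c2=0 → after 1×micro: 1 ⇒ (c0=0, c1=3, c2=1)
macro 2: S0 reads c1=3 → after 1×micro: 0; S1 reads c2=1 → after 1×micro: 1; S2 reads c2=1 → after 1×micro: 1 ⇒ (c0=0, c1=1, c2=1)
macro 3: S0 reads c1=1 → after 1×micro: 0; S1 reads c2=1 → after 1×micro: 0; S2 reads c2=1 → after 1×micro: 1 ⇒ (c0=0, c1=0, c2=1)
macro 4: S0 reads c1=0 → after 1×micro: 1; S1 reads c2=1 → after 1×micro: 0; S2 reads c2=1 → after 1×micro: 1 ⇒ (c0=1, c1=0, c2=1)
macro 5: S0 reads c1=0 → after 1×micro: 0; S1 reads c2=1 → after 1×micro: 0; S2 reads c2=1 → after 1×micro: 1 ⇒ (c0=0, c1=0, c2=1)

c1 at macro-step 5 = 0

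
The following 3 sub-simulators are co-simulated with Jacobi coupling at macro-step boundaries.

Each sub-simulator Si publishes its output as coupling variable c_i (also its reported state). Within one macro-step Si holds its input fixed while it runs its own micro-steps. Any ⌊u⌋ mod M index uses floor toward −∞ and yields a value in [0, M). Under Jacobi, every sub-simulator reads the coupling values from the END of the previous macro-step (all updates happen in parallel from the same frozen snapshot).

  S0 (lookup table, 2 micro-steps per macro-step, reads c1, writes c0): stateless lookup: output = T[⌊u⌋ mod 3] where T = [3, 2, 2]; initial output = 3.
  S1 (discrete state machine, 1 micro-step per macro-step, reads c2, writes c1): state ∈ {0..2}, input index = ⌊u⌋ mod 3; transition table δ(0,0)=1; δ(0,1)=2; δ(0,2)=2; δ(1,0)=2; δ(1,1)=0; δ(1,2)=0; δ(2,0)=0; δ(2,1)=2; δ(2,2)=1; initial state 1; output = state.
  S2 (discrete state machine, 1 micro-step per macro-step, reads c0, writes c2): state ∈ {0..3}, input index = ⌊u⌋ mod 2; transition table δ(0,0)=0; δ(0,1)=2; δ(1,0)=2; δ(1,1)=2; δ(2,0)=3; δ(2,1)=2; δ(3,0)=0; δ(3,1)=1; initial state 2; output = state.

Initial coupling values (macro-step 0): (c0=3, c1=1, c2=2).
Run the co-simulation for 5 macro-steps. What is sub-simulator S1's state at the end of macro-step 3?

macro 1: S0 reads c1=1 → after 2×micro: 2; S1 reads c2=2 → after 1×micro: 0; S2 reads c0=3 → after 1×micro: 2 ⇒ (c0=2, c1=0, c2=2)
macro 2: S0 reads c1=0 → after 2×micro: 3; S1 reads c2=2 → after 1×micro: 2; S2 reads c0=2 → after 1×micro: 3 ⇒ (c0=3, c1=2, c2=3)
macro 3: S0 reads c1=2 → after 2×micro: 2; S1 reads c2=3 → after 1×micro: 0; S2 reads c0=3 → after 1×micro: 1 ⇒ (c0=2, c1=0, c2=1)
macro 4: S0 reads c1=0 → after 2×micro: 3; S1 reads c2=1 → after 1×micro: 2; S2 reads c0=2 → after 1×micro: 2 ⇒ (c0=3, c1=2, c2=2)
macro 5: S0 reads c1=2 → after 2×micro: 2; S1 reads c2=2 → after 1×micro: 1; S2 reads c0=3 → after 1×micro: 2 ⇒ (c0=2, c1=1, c2=2)

S1 state at macro-step 3 = 0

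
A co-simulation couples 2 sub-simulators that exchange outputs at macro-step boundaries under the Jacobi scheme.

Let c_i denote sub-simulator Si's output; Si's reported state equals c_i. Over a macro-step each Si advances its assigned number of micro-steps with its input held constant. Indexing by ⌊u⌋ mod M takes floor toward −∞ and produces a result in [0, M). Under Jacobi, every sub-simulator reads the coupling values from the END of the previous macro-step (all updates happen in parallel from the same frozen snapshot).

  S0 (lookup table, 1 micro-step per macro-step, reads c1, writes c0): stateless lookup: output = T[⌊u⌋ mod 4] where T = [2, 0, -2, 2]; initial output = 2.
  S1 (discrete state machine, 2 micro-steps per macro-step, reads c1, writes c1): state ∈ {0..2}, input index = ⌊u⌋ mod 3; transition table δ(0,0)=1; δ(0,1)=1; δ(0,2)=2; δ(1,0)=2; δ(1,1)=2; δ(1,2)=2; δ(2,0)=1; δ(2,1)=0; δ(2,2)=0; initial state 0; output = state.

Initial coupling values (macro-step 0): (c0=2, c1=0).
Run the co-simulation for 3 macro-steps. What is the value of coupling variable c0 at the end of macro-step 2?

c0 at macro-step 2 = -2

macro 1: S0 reads c1=0 → after 1×micro: 2; S1 reads c1=0 → after 2×micro: 2 ⇒ (c0=2, c1=2)
macro 2: S0 reads c1=2 → after 1×micro: -2; S1 reads c1=2 → after 2×micro: 2 ⇒ (c0=-2, c1=2)
macro 3: S0 reads c1=2 → after 1×micro: -2; S1 reads c1=2 → after 2×micro: 2 ⇒ (c0=-2, c1=2)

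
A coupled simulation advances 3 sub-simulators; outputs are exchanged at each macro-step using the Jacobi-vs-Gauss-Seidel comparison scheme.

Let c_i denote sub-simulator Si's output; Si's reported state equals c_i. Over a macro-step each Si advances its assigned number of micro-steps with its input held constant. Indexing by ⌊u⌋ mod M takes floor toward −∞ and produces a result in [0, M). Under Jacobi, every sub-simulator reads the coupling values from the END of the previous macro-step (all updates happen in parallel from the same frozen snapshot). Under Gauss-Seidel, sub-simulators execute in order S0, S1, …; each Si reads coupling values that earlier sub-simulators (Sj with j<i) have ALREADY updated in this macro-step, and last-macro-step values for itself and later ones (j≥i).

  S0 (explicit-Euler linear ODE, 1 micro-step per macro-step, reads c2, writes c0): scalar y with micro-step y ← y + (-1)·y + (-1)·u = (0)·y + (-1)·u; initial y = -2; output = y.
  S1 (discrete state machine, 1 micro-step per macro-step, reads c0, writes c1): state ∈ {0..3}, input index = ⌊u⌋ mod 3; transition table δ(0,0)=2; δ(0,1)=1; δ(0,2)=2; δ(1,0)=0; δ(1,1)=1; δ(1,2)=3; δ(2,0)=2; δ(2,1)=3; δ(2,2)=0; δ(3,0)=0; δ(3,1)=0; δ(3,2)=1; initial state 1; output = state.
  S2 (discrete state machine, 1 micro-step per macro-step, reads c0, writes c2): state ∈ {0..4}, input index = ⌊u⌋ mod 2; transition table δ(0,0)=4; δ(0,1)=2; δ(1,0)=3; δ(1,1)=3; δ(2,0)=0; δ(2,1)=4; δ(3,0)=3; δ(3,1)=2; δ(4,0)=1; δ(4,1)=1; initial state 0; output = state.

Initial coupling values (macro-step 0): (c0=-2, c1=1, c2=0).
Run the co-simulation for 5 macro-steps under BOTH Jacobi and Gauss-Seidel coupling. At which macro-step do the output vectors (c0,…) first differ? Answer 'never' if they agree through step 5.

[Jacobi] macro 1: S0 reads c2=0 → after 1×micro: 0; S1 reads c0=-2 → after 1×micro: 1; S2 reads c0=-2 → after 1×micro: 4 ⇒ (c0=0, c1=1, c2=4)
[Jacobi] macro 2: S0 reads c2=4 → after 1×micro: -4; S1 reads c0=0 → after 1×micro: 0; S2 reads c0=0 → after 1×micro: 1 ⇒ (c0=-4, c1=0, c2=1)
[Jacobi] macro 3: S0 reads c2=1 → after 1×micro: -1; S1 reads c0=-4 → after 1×micro: 2; S2 reads c0=-4 → after 1×micro: 3 ⇒ (c0=-1, c1=2, c2=3)
[Jacobi] macro 4: S0 reads c2=3 → after 1×micro: -3; S1 reads c0=-1 → after 1×micro: 0; S2 reads c0=-1 → after 1×micro: 2 ⇒ (c0=-3, c1=0, c2=2)
[Jacobi] macro 5: S0 reads c2=2 → after 1×micro: -2; S1 reads c0=-3 → after 1×micro: 2; S2 reads c0=-3 → after 1×micro: 4 ⇒ (c0=-2, c1=2, c2=4)
[Gauss-Seidel] macro 1: S0 reads c2=0 → after 1×micro: 0; S1 reads c0=0 → after 1×micro: 0; S2 reads c0=0 → after 1×micro: 4 ⇒ (c0=0, c1=0, c2=4)
[Gauss-Seidel] macro 2: S0 reads c2=4 → after 1×micro: -4; S1 reads c0=-4 → after 1×micro: 2; S2 reads c0=-4 → after 1×micro: 1 ⇒ (c0=-4, c1=2, c2=1)
[Gauss-Seidel] macro 3: S0 reads c2=1 → after 1×micro: -1; S1 reads c0=-1 → after 1×micro: 0; S2 reads c0=-1 → after 1×micro: 3 ⇒ (c0=-1, c1=0, c2=3)
[Gauss-Seidel] macro 4: S0 reads c2=3 → after 1×micro: -3; S1 reads c0=-3 → after 1×micro: 2; S2 reads c0=-3 → after 1×micro: 2 ⇒ (c0=-3, c1=2, c2=2)
[Gauss-Seidel] macro 5: S0 reads c2=2 → after 1×micro: -2; S1 reads c0=-2 → after 1×micro: 3; S2 reads c0=-2 → after 1×micro: 0 ⇒ (c0=-2, c1=3, c2=0)

first divergence at macro-step: 1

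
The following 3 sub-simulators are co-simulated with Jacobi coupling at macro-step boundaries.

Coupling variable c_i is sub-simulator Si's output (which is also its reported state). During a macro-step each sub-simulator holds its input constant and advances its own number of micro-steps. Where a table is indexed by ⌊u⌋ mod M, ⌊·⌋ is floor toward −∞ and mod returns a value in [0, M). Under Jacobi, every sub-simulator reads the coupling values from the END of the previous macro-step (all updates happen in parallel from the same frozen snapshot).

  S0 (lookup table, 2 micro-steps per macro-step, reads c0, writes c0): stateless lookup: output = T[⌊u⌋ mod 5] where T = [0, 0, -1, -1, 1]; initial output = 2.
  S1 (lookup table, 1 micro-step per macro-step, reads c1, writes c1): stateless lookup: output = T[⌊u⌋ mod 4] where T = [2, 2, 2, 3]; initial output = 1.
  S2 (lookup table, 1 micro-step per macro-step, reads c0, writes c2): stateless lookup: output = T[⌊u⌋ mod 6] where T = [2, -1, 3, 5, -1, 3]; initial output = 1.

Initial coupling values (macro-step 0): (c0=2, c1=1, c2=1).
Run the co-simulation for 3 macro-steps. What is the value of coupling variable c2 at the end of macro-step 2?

c2 at macro-step 2 = 3

macro 1: S0 reads c0=2 → after 2×micro: -1; S1 reads c1=1 → after 1×micro: 2; S2 reads c0=2 → after 1×micro: 3 ⇒ (c0=-1, c1=2, c2=3)
macro 2: S0 reads c0=-1 → after 2×micro: 1; S1 reads c1=2 → after 1×micro: 2; S2 reads c0=-1 → after 1×micro: 3 ⇒ (c0=1, c1=2, c2=3)
macro 3: S0 reads c0=1 → after 2×micro: 0; S1 reads c1=2 → after 1×micro: 2; S2 reads c0=1 → after 1×micro: -1 ⇒ (c0=0, c1=2, c2=-1)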